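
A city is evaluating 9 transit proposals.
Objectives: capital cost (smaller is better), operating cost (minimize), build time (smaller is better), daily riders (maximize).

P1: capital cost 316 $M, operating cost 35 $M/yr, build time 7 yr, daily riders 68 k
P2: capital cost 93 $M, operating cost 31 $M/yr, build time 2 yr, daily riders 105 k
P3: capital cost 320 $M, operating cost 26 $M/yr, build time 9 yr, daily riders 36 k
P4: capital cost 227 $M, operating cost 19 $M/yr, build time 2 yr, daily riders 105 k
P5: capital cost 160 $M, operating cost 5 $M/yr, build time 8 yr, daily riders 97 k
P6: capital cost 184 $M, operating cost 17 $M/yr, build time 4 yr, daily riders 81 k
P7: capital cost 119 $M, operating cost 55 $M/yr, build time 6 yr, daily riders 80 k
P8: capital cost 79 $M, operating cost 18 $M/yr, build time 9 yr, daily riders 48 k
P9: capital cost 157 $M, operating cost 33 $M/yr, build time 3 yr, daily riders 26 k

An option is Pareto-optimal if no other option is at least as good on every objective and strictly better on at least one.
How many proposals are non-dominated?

P1: dominated by P2 (capital cost 93≤316, operating cost 31≤35, build time 2≤7, daily riders 105≥68).
P2: not dominated.
P3: dominated by P4 (capital cost 227≤320, operating cost 19≤26, build time 2≤9, daily riders 105≥36).
P4: not dominated.
P5: not dominated (best operating cost).
P6: not dominated.
P7: dominated by P2 (capital cost 93≤119, operating cost 31≤55, build time 2≤6, daily riders 105≥80).
P8: not dominated (best capital cost).
P9: dominated by P2 (capital cost 93≤157, operating cost 31≤33, build time 2≤3, daily riders 105≥26).
Pareto-optimal: P2, P4, P5, P6, P8 → 5.

5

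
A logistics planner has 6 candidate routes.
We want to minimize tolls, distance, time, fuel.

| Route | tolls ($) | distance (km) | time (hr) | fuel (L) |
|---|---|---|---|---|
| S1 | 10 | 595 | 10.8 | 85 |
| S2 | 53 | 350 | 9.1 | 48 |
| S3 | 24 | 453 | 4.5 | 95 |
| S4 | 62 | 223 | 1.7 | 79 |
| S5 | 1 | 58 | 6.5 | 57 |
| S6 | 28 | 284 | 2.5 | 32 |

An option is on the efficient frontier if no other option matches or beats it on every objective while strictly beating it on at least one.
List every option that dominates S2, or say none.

S6: tolls 28≤53, distance 284≤350, time 2.5≤9.1, fuel 32≤48 — dominates S2.
Others (S1, S3, S4, S5) are each worse than S2 on at least one objective.

S6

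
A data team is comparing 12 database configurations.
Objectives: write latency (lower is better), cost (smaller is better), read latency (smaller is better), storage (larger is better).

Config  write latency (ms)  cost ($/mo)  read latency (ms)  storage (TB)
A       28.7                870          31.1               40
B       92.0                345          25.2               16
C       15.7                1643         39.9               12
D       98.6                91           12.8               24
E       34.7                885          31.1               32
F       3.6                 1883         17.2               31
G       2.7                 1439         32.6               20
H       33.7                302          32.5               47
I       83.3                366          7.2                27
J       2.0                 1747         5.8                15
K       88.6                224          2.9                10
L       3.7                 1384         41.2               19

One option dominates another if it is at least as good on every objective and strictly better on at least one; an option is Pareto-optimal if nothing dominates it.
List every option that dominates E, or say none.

A: write latency 28.7≤34.7, cost 870≤885, read latency 31.1≤31.1, storage 40≥32 — dominates E.
Others (B, C, D, F, G, H, I, J, K, L) are each worse than E on at least one objective.

A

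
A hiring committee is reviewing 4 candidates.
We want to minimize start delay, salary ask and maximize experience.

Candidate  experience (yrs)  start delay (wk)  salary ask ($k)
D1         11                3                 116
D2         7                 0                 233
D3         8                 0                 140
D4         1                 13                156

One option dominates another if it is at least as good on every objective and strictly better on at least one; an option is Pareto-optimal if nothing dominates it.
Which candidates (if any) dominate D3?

none

D1: worse on start delay (3 vs 0).
D2: worse on experience (7 vs 8).
D4: worse on experience (1 vs 8).
No option dominates D3.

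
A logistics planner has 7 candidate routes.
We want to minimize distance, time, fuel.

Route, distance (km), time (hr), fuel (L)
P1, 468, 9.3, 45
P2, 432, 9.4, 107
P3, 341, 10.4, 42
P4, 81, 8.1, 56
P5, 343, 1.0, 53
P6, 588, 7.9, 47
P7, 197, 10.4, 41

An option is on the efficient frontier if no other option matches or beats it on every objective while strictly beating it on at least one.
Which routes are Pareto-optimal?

P1: not dominated.
P2: dominated by P4 (distance 81≤432, time 8.1≤9.4, fuel 56≤107).
P3: dominated by P7 (distance 197≤341, time 10.4≤10.4, fuel 41≤42).
P4: not dominated (best distance).
P5: not dominated (best time).
P6: not dominated.
P7: not dominated (best fuel).

P1, P4, P5, P6, P7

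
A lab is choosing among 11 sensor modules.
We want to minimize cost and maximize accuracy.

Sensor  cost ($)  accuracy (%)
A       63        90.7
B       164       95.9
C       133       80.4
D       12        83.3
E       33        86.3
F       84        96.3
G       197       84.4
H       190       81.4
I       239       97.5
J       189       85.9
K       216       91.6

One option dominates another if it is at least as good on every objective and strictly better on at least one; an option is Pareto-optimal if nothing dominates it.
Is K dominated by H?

H vs K: H is worse on accuracy (81.4 vs 91.6), so it does not dominate K.

No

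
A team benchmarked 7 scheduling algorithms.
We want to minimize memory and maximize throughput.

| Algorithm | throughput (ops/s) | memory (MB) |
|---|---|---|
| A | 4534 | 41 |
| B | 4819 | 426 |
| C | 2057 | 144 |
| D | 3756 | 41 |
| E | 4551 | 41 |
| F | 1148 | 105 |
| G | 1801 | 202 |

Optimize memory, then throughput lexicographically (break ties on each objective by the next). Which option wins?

First minimize memory: best is 41, kept {A, D, E}.
Then maximize throughput: best is 4551, kept {E}.

E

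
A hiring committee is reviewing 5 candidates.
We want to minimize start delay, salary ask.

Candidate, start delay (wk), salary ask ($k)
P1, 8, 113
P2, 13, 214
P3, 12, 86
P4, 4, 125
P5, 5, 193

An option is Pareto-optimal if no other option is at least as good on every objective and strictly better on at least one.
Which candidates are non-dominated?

P1: not dominated.
P2: dominated by P1 (start delay 8≤13, salary ask 113≤214).
P3: not dominated (best salary ask).
P4: not dominated (best start delay).
P5: dominated by P4 (start delay 4≤5, salary ask 125≤193).

P1, P3, P4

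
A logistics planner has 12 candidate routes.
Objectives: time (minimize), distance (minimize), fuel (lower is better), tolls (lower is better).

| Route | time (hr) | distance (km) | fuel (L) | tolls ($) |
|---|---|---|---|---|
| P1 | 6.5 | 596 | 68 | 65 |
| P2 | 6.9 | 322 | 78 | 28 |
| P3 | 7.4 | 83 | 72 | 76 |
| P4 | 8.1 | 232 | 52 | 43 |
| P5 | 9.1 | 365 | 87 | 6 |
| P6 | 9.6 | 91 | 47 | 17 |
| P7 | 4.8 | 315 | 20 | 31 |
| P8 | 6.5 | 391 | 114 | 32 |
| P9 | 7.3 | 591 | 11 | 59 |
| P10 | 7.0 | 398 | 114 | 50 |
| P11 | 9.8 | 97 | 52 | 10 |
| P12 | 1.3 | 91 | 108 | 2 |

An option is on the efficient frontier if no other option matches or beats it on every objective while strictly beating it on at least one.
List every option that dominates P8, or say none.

P7: time 4.8≤6.5, distance 315≤391, fuel 20≤114, tolls 31≤32 — dominates P8.
P12: time 1.3≤6.5, distance 91≤391, fuel 108≤114, tolls 2≤32 — dominates P8.
Others (P1, P2, P3, P4, P5, P6, P9, P10, P11) are each worse than P8 on at least one objective.

P7, P12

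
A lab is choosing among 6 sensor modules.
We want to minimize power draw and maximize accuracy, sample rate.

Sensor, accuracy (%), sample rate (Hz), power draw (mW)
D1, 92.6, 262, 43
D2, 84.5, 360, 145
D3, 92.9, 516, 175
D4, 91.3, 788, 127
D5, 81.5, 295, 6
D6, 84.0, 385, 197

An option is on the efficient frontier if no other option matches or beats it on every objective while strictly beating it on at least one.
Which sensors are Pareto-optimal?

D1, D3, D4, D5

D1: not dominated.
D2: dominated by D4 (accuracy 91.3≥84.5, sample rate 788≥360, power draw 127≤145).
D3: not dominated (best accuracy).
D4: not dominated (best sample rate).
D5: not dominated (best power draw).
D6: dominated by D3 (accuracy 92.9≥84.0, sample rate 516≥385, power draw 175≤197).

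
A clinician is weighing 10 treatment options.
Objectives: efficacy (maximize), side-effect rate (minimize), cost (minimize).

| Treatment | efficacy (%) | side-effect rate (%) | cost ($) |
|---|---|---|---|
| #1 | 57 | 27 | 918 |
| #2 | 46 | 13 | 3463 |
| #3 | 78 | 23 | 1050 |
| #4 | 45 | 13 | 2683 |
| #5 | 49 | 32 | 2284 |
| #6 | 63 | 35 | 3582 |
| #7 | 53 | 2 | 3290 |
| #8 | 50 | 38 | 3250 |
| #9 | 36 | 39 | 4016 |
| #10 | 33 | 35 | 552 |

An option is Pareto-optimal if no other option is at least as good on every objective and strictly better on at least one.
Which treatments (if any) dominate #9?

#1, #2, #3, #4, #5, #6, #7, #8

#1: efficacy 57≥36, side-effect rate 27≤39, cost 918≤4016 — dominates #9.
#2: efficacy 46≥36, side-effect rate 13≤39, cost 3463≤4016 — dominates #9.
#3: efficacy 78≥36, side-effect rate 23≤39, cost 1050≤4016 — dominates #9.
#4: efficacy 45≥36, side-effect rate 13≤39, cost 2683≤4016 — dominates #9.
#5: efficacy 49≥36, side-effect rate 32≤39, cost 2284≤4016 — dominates #9.
#6: efficacy 63≥36, side-effect rate 35≤39, cost 3582≤4016 — dominates #9.
#7: efficacy 53≥36, side-effect rate 2≤39, cost 3290≤4016 — dominates #9.
#8: efficacy 50≥36, side-effect rate 38≤39, cost 3250≤4016 — dominates #9.
Others (#10) are each worse than #9 on at least one objective.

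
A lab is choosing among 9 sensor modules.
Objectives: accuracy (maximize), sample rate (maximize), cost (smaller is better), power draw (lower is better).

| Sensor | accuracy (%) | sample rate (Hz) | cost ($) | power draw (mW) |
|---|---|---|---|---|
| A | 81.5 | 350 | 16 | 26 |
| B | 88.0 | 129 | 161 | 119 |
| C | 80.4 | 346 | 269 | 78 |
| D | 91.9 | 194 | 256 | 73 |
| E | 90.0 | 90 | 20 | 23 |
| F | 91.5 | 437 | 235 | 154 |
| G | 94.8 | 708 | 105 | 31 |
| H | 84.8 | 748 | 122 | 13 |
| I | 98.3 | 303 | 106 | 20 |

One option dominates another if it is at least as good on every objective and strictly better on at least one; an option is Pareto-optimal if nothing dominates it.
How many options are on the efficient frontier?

A: not dominated (best cost).
B: dominated by G (accuracy 94.8≥88.0, sample rate 708≥129, cost 105≤161, power draw 31≤119).
C: dominated by A (accuracy 81.5≥80.4, sample rate 350≥346, cost 16≤269, power draw 26≤78).
D: dominated by G (accuracy 94.8≥91.9, sample rate 708≥194, cost 105≤256, power draw 31≤73).
E: not dominated.
F: dominated by G (accuracy 94.8≥91.5, sample rate 708≥437, cost 105≤235, power draw 31≤154).
G: not dominated.
H: not dominated (best sample rate).
I: not dominated (best accuracy).
Pareto-optimal: A, E, G, H, I → 5.

5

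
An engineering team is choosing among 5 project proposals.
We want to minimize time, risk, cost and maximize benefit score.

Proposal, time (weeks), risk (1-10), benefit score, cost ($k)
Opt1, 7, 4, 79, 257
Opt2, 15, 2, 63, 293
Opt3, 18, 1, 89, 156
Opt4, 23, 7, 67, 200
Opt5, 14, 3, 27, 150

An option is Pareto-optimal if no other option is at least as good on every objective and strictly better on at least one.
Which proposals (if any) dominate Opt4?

Opt3: time 18≤23, risk 1≤7, benefit score 89≥67, cost 156≤200 — dominates Opt4.
Others (Opt1, Opt2, Opt5) are each worse than Opt4 on at least one objective.

Opt3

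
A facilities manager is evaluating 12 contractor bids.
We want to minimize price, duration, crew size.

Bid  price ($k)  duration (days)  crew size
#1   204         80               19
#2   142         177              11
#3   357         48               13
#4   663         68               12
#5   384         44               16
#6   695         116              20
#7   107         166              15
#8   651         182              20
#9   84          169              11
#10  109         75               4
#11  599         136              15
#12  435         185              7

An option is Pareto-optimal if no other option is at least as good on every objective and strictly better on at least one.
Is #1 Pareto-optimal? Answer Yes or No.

No

#10 vs #1: price 109≤204, duration 75≤80, crew size 4≤19 — #10 is at least as good on every objective and strictly better on at least one, so #10 dominates #1.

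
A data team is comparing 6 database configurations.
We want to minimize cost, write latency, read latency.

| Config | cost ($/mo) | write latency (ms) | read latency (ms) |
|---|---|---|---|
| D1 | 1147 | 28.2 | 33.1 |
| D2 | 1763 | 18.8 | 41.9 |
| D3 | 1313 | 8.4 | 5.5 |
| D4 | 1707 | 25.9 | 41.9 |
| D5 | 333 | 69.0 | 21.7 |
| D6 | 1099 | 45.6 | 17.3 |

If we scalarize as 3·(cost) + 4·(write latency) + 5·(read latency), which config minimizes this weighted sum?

D5

D1: 3·1147 + 4·28.2 + 5·33.1 = 3719.3
D2: 3·1763 + 4·18.8 + 5·41.9 = 5573.7
D3: 3·1313 + 4·8.4 + 5·5.5 = 4000.1
D4: 3·1707 + 4·25.9 + 5·41.9 = 5434.1
D5: 3·333 + 4·69.0 + 5·21.7 = 1383.5
D6: 3·1099 + 4·45.6 + 5·17.3 = 3565.9
Lowest: D5 at 1383.5.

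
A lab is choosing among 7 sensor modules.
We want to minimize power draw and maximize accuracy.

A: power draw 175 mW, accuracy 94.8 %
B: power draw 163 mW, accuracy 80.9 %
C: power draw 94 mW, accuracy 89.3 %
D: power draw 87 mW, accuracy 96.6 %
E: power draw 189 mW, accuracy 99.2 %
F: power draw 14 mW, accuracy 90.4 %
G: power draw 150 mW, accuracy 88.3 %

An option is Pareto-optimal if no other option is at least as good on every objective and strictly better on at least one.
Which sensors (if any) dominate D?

A: worse on power draw (175 vs 87).
B: worse on power draw (163 vs 87).
C: worse on power draw (94 vs 87).
E: worse on power draw (189 vs 87).
F: worse on accuracy (90.4 vs 96.6).
G: worse on power draw (150 vs 87).
No option dominates D.

none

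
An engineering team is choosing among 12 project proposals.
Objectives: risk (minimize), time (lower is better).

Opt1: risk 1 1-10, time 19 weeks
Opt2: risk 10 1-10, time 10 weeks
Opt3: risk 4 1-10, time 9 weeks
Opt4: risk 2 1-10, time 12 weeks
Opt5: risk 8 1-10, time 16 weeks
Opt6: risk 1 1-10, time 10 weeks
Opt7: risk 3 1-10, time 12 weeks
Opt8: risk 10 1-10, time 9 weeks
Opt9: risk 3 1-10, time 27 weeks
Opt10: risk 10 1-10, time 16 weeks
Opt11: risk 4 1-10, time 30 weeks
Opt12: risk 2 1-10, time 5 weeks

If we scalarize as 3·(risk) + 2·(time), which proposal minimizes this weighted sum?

Opt1: 3·1 + 2·19 = 41
Opt2: 3·10 + 2·10 = 50
Opt3: 3·4 + 2·9 = 30
Opt4: 3·2 + 2·12 = 30
Opt5: 3·8 + 2·16 = 56
Opt6: 3·1 + 2·10 = 23
Opt7: 3·3 + 2·12 = 33
Opt8: 3·10 + 2·9 = 48
Opt9: 3·3 + 2·27 = 63
Opt10: 3·10 + 2·16 = 62
Opt11: 3·4 + 2·30 = 72
Opt12: 3·2 + 2·5 = 16
Lowest: Opt12 at 16.

Opt12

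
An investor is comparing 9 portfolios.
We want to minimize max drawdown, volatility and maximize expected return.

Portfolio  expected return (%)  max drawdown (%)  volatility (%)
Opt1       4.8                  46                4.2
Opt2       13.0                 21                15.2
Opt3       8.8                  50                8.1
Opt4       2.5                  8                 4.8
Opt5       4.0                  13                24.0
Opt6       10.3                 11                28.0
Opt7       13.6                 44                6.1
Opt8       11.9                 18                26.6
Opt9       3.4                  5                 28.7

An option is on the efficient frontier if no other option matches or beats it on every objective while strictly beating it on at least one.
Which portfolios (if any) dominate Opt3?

Opt7

Opt7: expected return 13.6≥8.8, max drawdown 44≤50, volatility 6.1≤8.1 — dominates Opt3.
Others (Opt1, Opt2, Opt4, Opt5, Opt6, Opt8, Opt9) are each worse than Opt3 on at least one objective.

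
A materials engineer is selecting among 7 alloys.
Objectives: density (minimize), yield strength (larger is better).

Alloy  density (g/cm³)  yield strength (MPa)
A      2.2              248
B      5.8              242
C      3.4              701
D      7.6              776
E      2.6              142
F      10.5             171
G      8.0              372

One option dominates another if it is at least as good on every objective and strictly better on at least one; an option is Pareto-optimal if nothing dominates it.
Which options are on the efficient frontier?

A: not dominated (best density).
B: dominated by A (density 2.2≤5.8, yield strength 248≥242).
C: not dominated.
D: not dominated (best yield strength).
E: dominated by A (density 2.2≤2.6, yield strength 248≥142).
F: dominated by A (density 2.2≤10.5, yield strength 248≥171).
G: dominated by C (density 3.4≤8.0, yield strength 701≥372).

A, C, D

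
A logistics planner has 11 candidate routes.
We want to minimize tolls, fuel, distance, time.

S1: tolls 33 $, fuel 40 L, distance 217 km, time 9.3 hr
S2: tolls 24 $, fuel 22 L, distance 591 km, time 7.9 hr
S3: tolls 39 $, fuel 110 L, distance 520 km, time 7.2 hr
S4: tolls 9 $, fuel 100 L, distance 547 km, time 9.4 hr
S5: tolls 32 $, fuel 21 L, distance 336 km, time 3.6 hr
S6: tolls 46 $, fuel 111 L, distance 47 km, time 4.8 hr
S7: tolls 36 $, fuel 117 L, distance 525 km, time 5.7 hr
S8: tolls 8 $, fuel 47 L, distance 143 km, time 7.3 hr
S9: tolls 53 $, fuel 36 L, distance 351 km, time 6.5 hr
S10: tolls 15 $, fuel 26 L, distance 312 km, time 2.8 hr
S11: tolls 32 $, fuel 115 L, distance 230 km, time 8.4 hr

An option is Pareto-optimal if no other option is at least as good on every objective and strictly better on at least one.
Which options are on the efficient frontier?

S1, S2, S5, S6, S8, S10

S1: not dominated.
S2: not dominated.
S3: dominated by S5 (tolls 32≤39, fuel 21≤110, distance 336≤520, time 3.6≤7.2).
S4: dominated by S8 (tolls 8≤9, fuel 47≤100, distance 143≤547, time 7.3≤9.4).
S5: not dominated (best fuel).
S6: not dominated (best distance).
S7: dominated by S5 (tolls 32≤36, fuel 21≤117, distance 336≤525, time 3.6≤5.7).
S8: not dominated (best tolls).
S9: dominated by S5 (tolls 32≤53, fuel 21≤36, distance 336≤351, time 3.6≤6.5).
S10: not dominated (best time).
S11: dominated by S8 (tolls 8≤32, fuel 47≤115, distance 143≤230, time 7.3≤8.4).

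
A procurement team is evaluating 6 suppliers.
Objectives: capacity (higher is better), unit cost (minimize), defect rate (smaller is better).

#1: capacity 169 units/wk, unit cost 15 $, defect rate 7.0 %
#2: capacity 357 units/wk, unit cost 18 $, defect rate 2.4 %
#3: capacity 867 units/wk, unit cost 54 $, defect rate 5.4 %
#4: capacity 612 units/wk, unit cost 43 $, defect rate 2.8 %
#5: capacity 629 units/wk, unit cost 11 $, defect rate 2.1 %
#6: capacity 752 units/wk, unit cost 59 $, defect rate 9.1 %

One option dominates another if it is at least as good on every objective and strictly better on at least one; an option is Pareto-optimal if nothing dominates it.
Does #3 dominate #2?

No

#3 vs #2: #3 is worse on unit cost (54 vs 18), so it does not dominate #2.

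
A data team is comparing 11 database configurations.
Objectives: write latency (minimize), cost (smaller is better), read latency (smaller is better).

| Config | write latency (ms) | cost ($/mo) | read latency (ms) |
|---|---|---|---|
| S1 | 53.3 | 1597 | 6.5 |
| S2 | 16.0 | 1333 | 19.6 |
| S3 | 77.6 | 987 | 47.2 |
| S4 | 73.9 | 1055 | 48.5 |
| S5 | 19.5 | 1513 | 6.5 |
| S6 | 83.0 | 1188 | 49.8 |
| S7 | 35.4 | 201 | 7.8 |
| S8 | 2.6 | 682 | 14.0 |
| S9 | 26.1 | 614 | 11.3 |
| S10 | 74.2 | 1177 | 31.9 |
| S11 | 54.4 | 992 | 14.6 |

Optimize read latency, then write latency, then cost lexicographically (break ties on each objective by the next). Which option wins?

S5

First minimize read latency: best is 6.5, kept {S1, S5}.
Then minimize write latency: best is 19.5, kept {S5}.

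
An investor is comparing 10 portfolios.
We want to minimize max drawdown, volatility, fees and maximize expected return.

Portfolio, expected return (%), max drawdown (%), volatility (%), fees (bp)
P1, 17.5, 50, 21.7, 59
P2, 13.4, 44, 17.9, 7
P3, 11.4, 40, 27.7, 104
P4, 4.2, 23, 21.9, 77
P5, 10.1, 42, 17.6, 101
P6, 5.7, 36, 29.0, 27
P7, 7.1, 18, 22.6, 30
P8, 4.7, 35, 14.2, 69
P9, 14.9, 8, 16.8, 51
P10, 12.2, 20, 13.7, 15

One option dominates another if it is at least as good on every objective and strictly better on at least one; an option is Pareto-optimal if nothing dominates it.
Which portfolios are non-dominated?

P1, P2, P7, P9, P10

P1: not dominated (best expected return).
P2: not dominated (best fees).
P3: dominated by P9 (expected return 14.9≥11.4, max drawdown 8≤40, volatility 16.8≤27.7, fees 51≤104).
P4: dominated by P9 (expected return 14.9≥4.2, max drawdown 8≤23, volatility 16.8≤21.9, fees 51≤77).
P5: dominated by P9 (expected return 14.9≥10.1, max drawdown 8≤42, volatility 16.8≤17.6, fees 51≤101).
P6: dominated by P10 (expected return 12.2≥5.7, max drawdown 20≤36, volatility 13.7≤29.0, fees 15≤27).
P7: not dominated.
P8: dominated by P10 (expected return 12.2≥4.7, max drawdown 20≤35, volatility 13.7≤14.2, fees 15≤69).
P9: not dominated (best max drawdown).
P10: not dominated (best volatility).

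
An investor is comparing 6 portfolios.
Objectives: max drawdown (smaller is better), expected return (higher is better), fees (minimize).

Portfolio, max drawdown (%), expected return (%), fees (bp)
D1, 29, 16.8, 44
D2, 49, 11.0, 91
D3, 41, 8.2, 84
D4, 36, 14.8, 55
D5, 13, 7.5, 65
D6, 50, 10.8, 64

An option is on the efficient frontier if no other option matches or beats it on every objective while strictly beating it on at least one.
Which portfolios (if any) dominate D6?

D1, D4

D1: max drawdown 29≤50, expected return 16.8≥10.8, fees 44≤64 — dominates D6.
D4: max drawdown 36≤50, expected return 14.8≥10.8, fees 55≤64 — dominates D6.
Others (D2, D3, D5) are each worse than D6 on at least one objective.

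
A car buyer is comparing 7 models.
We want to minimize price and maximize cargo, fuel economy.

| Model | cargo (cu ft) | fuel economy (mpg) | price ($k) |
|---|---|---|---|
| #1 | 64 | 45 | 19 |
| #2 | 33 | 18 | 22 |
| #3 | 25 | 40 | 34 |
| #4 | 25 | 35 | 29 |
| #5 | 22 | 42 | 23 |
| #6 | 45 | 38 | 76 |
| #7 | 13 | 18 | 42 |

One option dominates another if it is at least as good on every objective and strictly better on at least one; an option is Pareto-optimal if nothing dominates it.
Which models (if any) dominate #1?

none

#2: worse on cargo (33 vs 64).
#3: worse on cargo (25 vs 64).
#4: worse on cargo (25 vs 64).
#5: worse on cargo (22 vs 64).
#6: worse on cargo (45 vs 64).
#7: worse on cargo (13 vs 64).
No option dominates #1.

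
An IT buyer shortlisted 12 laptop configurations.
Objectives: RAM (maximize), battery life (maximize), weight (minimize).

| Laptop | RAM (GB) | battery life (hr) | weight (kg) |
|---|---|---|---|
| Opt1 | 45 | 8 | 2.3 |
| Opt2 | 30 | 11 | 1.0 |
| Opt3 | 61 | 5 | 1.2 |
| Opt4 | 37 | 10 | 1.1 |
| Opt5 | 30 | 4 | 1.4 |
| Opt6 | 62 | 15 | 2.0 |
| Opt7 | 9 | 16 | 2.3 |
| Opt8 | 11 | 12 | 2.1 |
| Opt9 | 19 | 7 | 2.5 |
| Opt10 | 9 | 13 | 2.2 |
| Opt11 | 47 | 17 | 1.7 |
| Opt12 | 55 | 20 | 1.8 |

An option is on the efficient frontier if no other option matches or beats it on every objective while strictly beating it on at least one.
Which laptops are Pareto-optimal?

Opt2, Opt3, Opt4, Opt6, Opt11, Opt12

Opt1: dominated by Opt6 (RAM 62≥45, battery life 15≥8, weight 2.0≤2.3).
Opt2: not dominated (best weight).
Opt3: not dominated.
Opt4: not dominated.
Opt5: dominated by Opt2 (RAM 30≥30, battery life 11≥4, weight 1.0≤1.4).
Opt6: not dominated (best RAM).
Opt7: dominated by Opt11 (RAM 47≥9, battery life 17≥16, weight 1.7≤2.3).
Opt8: dominated by Opt6 (RAM 62≥11, battery life 15≥12, weight 2.0≤2.1).
Opt9: dominated by Opt1 (RAM 45≥19, battery life 8≥7, weight 2.3≤2.5).
Opt10: dominated by Opt6 (RAM 62≥9, battery life 15≥13, weight 2.0≤2.2).
Opt11: not dominated.
Opt12: not dominated (best battery life).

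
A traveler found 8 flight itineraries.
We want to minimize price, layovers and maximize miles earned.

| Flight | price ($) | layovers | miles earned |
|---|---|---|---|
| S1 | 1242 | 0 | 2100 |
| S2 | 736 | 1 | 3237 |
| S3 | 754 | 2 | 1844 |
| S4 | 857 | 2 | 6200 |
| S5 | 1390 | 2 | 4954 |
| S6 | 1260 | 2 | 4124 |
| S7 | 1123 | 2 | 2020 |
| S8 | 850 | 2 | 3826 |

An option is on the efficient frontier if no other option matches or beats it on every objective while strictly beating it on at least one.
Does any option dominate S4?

No

S1: worse on price (1242 vs 857).
S2: worse on miles earned (3237 vs 6200).
S3: worse on miles earned (1844 vs 6200).
S5: worse on price (1390 vs 857).
S6: worse on price (1260 vs 857).
S7: worse on price (1123 vs 857).
S8: worse on miles earned (3826 vs 6200).
No option is at least as good as S4 on every objective and strictly better on one.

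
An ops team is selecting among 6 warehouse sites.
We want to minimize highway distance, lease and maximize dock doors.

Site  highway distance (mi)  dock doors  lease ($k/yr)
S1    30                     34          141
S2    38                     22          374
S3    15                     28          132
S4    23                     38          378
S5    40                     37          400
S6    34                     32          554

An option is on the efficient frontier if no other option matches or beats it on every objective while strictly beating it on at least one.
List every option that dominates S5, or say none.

S4

S4: highway distance 23≤40, dock doors 38≥37, lease 378≤400 — dominates S5.
Others (S1, S2, S3, S6) are each worse than S5 on at least one objective.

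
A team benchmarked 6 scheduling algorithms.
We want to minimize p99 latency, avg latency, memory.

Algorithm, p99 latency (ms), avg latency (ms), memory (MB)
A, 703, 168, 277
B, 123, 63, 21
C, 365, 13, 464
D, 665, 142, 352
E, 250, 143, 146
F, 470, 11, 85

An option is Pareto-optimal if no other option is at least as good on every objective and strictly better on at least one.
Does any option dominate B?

A: worse on p99 latency (703 vs 123).
C: worse on p99 latency (365 vs 123).
D: worse on p99 latency (665 vs 123).
E: worse on p99 latency (250 vs 123).
F: worse on p99 latency (470 vs 123).
No option is at least as good as B on every objective and strictly better on one.

No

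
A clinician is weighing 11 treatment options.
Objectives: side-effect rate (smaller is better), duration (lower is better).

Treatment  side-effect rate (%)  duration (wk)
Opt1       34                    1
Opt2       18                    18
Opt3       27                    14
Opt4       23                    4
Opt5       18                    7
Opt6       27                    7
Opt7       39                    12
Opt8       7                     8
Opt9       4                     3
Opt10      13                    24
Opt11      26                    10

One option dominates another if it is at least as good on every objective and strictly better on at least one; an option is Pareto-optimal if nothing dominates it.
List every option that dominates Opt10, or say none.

Opt8: side-effect rate 7≤13, duration 8≤24 — dominates Opt10.
Opt9: side-effect rate 4≤13, duration 3≤24 — dominates Opt10.
Others (Opt1, Opt2, Opt3, Opt4, Opt5, Opt6, Opt7, Opt11) are each worse than Opt10 on at least one objective.

Opt8, Opt9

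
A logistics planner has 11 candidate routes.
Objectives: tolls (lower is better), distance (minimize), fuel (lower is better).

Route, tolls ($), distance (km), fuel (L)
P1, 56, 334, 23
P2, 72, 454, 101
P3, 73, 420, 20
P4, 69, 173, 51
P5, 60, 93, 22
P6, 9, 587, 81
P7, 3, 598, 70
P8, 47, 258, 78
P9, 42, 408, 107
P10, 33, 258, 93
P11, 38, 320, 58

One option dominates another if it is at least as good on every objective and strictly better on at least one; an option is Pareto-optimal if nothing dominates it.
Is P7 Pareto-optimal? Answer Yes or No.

P1: worse on tolls (56 vs 3).
P2: worse on tolls (72 vs 3).
P3: worse on tolls (73 vs 3).
P4: worse on tolls (69 vs 3).
P5: worse on tolls (60 vs 3).
P6: worse on tolls (9 vs 3).
P8: worse on tolls (47 vs 3).
P9: worse on tolls (42 vs 3).
P10: worse on tolls (33 vs 3).
P11: worse on tolls (38 vs 3).
No option is at least as good as P7 on every objective and strictly better on one.

Yes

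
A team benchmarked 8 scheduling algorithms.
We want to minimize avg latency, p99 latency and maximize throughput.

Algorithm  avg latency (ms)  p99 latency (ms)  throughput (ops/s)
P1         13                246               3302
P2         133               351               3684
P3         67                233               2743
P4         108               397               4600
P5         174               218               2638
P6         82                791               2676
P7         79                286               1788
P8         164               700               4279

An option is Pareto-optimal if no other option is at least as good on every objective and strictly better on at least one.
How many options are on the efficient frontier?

5

P1: not dominated (best avg latency).
P2: not dominated.
P3: not dominated.
P4: not dominated (best throughput).
P5: not dominated (best p99 latency).
P6: dominated by P1 (avg latency 13≤82, p99 latency 246≤791, throughput 3302≥2676).
P7: dominated by P1 (avg latency 13≤79, p99 latency 246≤286, throughput 3302≥1788).
P8: dominated by P4 (avg latency 108≤164, p99 latency 397≤700, throughput 4600≥4279).
Pareto-optimal: P1, P2, P3, P4, P5 → 5.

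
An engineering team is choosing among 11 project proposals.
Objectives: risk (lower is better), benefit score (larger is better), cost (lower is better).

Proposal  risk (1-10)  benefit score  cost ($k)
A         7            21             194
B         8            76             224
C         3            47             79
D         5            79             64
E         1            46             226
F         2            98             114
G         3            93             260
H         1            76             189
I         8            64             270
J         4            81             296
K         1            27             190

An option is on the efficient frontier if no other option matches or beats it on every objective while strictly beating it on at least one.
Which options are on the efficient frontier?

A: dominated by C (risk 3≤7, benefit score 47≥21, cost 79≤194).
B: dominated by D (risk 5≤8, benefit score 79≥76, cost 64≤224).
C: not dominated.
D: not dominated (best cost).
E: dominated by H (risk 1≤1, benefit score 76≥46, cost 189≤226).
F: not dominated (best benefit score).
G: dominated by F (risk 2≤3, benefit score 98≥93, cost 114≤260).
H: not dominated.
I: dominated by B (risk 8≤8, benefit score 76≥64, cost 224≤270).
J: dominated by F (risk 2≤4, benefit score 98≥81, cost 114≤296).
K: dominated by H (risk 1≤1, benefit score 76≥27, cost 189≤190).

C, D, F, H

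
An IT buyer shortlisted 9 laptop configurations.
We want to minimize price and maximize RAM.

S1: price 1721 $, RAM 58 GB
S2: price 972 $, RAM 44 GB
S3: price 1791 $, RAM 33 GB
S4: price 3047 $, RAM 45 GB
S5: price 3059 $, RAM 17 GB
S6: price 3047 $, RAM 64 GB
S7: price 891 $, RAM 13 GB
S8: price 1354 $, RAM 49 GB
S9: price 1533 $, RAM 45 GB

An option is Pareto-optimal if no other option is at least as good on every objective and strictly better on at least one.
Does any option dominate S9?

Yes

S8 vs S9: price 1354≤1533, RAM 49≥45 — S8 is at least as good on every objective and strictly better on at least one, so S8 dominates S9.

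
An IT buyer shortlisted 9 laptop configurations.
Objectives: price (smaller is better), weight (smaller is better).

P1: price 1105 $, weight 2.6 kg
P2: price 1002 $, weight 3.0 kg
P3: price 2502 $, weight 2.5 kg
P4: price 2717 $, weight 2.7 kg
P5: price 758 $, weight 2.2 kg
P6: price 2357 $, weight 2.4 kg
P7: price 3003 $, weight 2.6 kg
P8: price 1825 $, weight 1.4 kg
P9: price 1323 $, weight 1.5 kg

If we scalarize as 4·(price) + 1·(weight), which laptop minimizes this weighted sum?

P1: 4·1105 + 1·2.6 = 4422.6
P2: 4·1002 + 1·3.0 = 4011.0
P3: 4·2502 + 1·2.5 = 10010.5
P4: 4·2717 + 1·2.7 = 10870.7
P5: 4·758 + 1·2.2 = 3034.2
P6: 4·2357 + 1·2.4 = 9430.4
P7: 4·3003 + 1·2.6 = 12014.6
P8: 4·1825 + 1·1.4 = 7301.4
P9: 4·1323 + 1·1.5 = 5293.5
Lowest: P5 at 3034.2.

P5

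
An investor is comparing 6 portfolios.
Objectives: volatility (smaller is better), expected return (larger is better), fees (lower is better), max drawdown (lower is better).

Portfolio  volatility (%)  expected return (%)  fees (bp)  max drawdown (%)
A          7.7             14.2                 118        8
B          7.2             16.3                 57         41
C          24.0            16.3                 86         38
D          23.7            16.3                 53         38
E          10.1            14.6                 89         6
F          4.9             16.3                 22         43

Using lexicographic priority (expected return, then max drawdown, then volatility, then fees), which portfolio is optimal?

First maximize expected return: best is 16.3, kept {B, C, D, F}.
Then minimize max drawdown: best is 38, kept {C, D}.
Then minimize volatility: best is 23.7, kept {D}.

D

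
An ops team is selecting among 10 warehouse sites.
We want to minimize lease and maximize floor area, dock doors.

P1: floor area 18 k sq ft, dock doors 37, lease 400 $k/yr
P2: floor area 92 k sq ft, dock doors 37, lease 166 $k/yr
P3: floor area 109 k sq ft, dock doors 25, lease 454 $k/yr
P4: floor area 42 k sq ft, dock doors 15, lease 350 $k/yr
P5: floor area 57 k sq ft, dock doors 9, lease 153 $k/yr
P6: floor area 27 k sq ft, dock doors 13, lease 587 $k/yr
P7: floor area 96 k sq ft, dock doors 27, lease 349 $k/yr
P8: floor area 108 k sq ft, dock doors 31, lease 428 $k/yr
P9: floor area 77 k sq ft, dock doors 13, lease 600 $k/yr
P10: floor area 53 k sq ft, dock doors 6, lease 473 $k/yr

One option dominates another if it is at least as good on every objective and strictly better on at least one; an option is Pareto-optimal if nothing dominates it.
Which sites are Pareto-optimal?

P2, P3, P5, P7, P8

P1: dominated by P2 (floor area 92≥18, dock doors 37≥37, lease 166≤400).
P2: not dominated.
P3: not dominated (best floor area).
P4: dominated by P2 (floor area 92≥42, dock doors 37≥15, lease 166≤350).
P5: not dominated (best lease).
P6: dominated by P2 (floor area 92≥27, dock doors 37≥13, lease 166≤587).
P7: not dominated.
P8: not dominated.
P9: dominated by P2 (floor area 92≥77, dock doors 37≥13, lease 166≤600).
P10: dominated by P2 (floor area 92≥53, dock doors 37≥6, lease 166≤473).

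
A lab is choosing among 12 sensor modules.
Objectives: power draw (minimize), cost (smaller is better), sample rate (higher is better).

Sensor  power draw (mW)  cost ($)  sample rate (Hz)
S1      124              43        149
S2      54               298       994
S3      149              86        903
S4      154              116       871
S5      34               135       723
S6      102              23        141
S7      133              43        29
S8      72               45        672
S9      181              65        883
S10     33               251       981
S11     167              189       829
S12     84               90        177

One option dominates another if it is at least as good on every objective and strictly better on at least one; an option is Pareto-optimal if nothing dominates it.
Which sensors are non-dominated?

S1: not dominated.
S2: not dominated (best sample rate).
S3: not dominated.
S4: dominated by S3 (power draw 149≤154, cost 86≤116, sample rate 903≥871).
S5: not dominated.
S6: not dominated (best cost).
S7: dominated by S1 (power draw 124≤133, cost 43≤43, sample rate 149≥29).
S8: not dominated.
S9: not dominated.
S10: not dominated (best power draw).
S11: dominated by S3 (power draw 149≤167, cost 86≤189, sample rate 903≥829).
S12: dominated by S8 (power draw 72≤84, cost 45≤90, sample rate 672≥177).

S1, S2, S3, S5, S6, S8, S9, S10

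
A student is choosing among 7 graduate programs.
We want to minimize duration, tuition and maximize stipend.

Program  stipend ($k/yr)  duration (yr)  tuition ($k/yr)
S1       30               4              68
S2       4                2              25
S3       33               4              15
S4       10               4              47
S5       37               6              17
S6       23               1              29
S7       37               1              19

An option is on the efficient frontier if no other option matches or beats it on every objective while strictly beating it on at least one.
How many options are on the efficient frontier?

3

S1: dominated by S3 (stipend 33≥30, duration 4≤4, tuition 15≤68).
S2: dominated by S7 (stipend 37≥4, duration 1≤2, tuition 19≤25).
S3: not dominated (best tuition).
S4: dominated by S3 (stipend 33≥10, duration 4≤4, tuition 15≤47).
S5: not dominated.
S6: dominated by S7 (stipend 37≥23, duration 1≤1, tuition 19≤29).
S7: not dominated.
Pareto-optimal: S3, S5, S7 → 3.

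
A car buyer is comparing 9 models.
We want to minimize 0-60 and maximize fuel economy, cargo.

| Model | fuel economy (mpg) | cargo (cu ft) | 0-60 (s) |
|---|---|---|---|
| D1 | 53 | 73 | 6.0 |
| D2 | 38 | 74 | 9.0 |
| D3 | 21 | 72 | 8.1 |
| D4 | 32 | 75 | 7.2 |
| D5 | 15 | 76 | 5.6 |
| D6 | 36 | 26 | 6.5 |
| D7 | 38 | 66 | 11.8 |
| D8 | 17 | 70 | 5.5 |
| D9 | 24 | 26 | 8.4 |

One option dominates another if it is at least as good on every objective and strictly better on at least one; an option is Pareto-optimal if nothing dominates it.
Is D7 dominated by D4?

No

D4 vs D7: D4 is worse on fuel economy (32 vs 38), so it does not dominate D7.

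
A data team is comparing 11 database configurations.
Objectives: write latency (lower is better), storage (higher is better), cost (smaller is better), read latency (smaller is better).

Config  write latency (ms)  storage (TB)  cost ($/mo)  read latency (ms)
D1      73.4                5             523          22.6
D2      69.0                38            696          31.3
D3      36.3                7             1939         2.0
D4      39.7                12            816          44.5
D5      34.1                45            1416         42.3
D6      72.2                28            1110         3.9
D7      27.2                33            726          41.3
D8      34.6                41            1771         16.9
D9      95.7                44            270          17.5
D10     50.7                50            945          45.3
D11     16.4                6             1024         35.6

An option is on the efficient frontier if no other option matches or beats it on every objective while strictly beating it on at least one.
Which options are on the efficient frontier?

D1, D2, D3, D5, D6, D7, D8, D9, D10, D11

D1: not dominated.
D2: not dominated.
D3: not dominated (best read latency).
D4: dominated by D7 (write latency 27.2≤39.7, storage 33≥12, cost 726≤816, read latency 41.3≤44.5).
D5: not dominated.
D6: not dominated.
D7: not dominated.
D8: not dominated.
D9: not dominated (best cost).
D10: not dominated (best storage).
D11: not dominated (best write latency).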